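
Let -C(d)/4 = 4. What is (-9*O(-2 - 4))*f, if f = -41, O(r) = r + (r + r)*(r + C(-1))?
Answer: 95202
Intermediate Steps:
C(d) = -16 (C(d) = -4*4 = -16)
O(r) = r + 2*r*(-16 + r) (O(r) = r + (r + r)*(r - 16) = r + (2*r)*(-16 + r) = r + 2*r*(-16 + r))
(-9*O(-2 - 4))*f = -9*(-2 - 4)*(-31 + 2*(-2 - 4))*(-41) = -(-54)*(-31 + 2*(-6))*(-41) = -(-54)*(-31 - 12)*(-41) = -(-54)*(-43)*(-41) = -9*258*(-41) = -2322*(-41) = 95202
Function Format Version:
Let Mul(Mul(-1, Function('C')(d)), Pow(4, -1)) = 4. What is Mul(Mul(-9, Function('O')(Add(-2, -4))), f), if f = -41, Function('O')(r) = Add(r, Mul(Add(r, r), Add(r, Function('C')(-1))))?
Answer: 95202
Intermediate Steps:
Function('C')(d) = -16 (Function('C')(d) = Mul(-4, 4) = -16)
Function('O')(r) = Add(r, Mul(2, r, Add(-16, r))) (Function('O')(r) = Add(r, Mul(Add(r, r), Add(r, -16))) = Add(r, Mul(Mul(2, r), Add(-16, r))) = Add(r, Mul(2, r, Add(-16, r))))
Mul(Mul(-9, Function('O')(Add(-2, -4))), f) = Mul(Mul(-9, Mul(Add(-2, -4), Add(-31, Mul(2, Add(-2, -4))))), -41) = Mul(Mul(-9, Mul(-6, Add(-31, Mul(2, -6)))), -41) = Mul(Mul(-9, Mul(-6, Add(-31, -12))), -41) = Mul(Mul(-9, Mul(-6, -43)), -41) = Mul(Mul(-9, 258), -41) = Mul(-2322, -41) = 95202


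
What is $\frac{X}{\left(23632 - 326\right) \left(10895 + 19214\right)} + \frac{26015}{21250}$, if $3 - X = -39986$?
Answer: $\frac{912805238778}{745577876125} \approx 1.2243$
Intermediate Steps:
$X = 39989$ ($X = 3 - -39986 = 3 + 39986 = 39989$)
$\frac{X}{\left(23632 - 326\right) \left(10895 + 19214\right)} + \frac{26015}{21250} = \frac{39989}{\left(23632 - 326\right) \left(10895 + 19214\right)} + \frac{26015}{21250} = \frac{39989}{23306 \cdot 30109} + 26015 \cdot \frac{1}{21250} = \frac{39989}{701720354} + \frac{5203}{4250} = \frac{912805238778}{745577876125}$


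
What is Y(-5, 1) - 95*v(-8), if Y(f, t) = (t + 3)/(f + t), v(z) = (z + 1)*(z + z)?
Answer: -10641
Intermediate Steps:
v(z) = 2*z*(1 + z) (v(z) = (1 + z)*(2*z) = 2*z*(1 + z))
Y(f, t) = (3 + t)/(f + t)
Y(-5, 1) - 95*v(-8) = (3 + 1)/(-5 + 1) - 190*(-8)*(1 - 8) = 4/(-4) - 190*(-8)*(-7) = -¼*4 - 95*112 = -1 - 10640 = -10641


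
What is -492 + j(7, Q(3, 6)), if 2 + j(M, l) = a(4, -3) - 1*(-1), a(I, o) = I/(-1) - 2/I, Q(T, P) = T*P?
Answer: -995/2 ≈ -497.50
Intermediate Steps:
Q(T, P) = P*T
a(I, o) = -I - 2/I (a(I, o) = I*(-1) - 2/I = -I - 2/I)
j(M, l) = -11/2 (j(M, l) = -2 + ((-1*4 - 2/4) - 1*(-1)) = -2 + ((-4 - 2*¼) + 1) = -2 + ((-4 - ½) + 1) = -2 + (-9/2 + 1) = -2 - 7/2 = -11/2)
-492 + j(7, Q(3, 6)) = -492 - 11/2 = -995/2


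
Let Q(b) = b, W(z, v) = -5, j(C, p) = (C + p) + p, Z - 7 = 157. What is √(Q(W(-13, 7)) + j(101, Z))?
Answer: 2*√106 ≈ 20.591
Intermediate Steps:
Z = 164 (Z = 7 + 157 = 164)
j(C, p) = C + 2*p
√(Q(W(-13, 7)) + j(101, Z)) = √(-5 + (101 + 2*164)) = √(-5 + (101 + 328)) = √(-5 + 429) = √424 = 2*√106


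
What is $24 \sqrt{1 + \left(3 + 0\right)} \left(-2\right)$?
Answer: $-96$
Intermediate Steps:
$24 \sqrt{1 + \left(3 + 0\right)} \left(-2\right) = 24 \sqrt{1 + 3} \left(-2\right) = 24 \sqrt{4} \left(-2\right) = 24 \cdot 2 \left(-2\right) = 24 \left(-4\right) = -96$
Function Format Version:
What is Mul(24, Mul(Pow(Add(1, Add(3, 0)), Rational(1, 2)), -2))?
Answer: -96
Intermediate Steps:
Mul(24, Mul(Pow(Add(1, Add(3, 0)), Rational(1, 2)), -2)) = Mul(24, Mul(Pow(Add(1, 3), Rational(1, 2)), -2)) = Mul(24, Mul(Pow(4, Rational(1, 2)), -2)) = Mul(24, Mul(2, -2)) = Mul(24, -4) = -96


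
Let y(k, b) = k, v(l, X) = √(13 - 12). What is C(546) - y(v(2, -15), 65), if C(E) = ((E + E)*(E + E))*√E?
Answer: -1 + 1192464*√546 ≈ 2.7864e+7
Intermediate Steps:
v(l, X) = 1 (v(l, X) = √1 = 1)
C(E) = 4*E^(5/2) (C(E) = ((2*E)*(2*E))*√E = (4*E²)*√E = 4*E^(5/2))
C(546) - y(v(2, -15), 65) = 4*546^(5/2) - 1*1 = 4*(298116*√546) - 1 = 1192464*√546 - 1 = -1 + 1192464*√546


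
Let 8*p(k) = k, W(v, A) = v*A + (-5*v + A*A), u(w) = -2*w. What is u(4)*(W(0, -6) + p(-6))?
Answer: -282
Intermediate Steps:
W(v, A) = A² - 5*v + A*v (W(v, A) = A*v + (-5*v + A²) = A*v + (A² - 5*v) = A² - 5*v + A*v)
p(k) = k/8
u(4)*(W(0, -6) + p(-6)) = (-2*4)*(((-6)² - 5*0 - 6*0) + (⅛)*(-6)) = -8*((36 + 0 + 0) - ¾) = -8*(36 - ¾) = -8*141/4 = -282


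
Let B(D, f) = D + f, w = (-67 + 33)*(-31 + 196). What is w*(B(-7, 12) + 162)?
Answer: -936870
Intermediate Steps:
w = -5610 (w = -34*165 = -5610)
w*(B(-7, 12) + 162) = -5610*((-7 + 12) + 162) = -5610*(5 + 162) = -5610*167 = -936870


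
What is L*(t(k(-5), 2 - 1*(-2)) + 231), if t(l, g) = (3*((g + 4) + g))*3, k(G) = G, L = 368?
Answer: 124752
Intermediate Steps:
t(l, g) = 36 + 18*g (t(l, g) = (3*((4 + g) + g))*3 = (3*(4 + 2*g))*3 = (12 + 6*g)*3 = 36 + 18*g)
L*(t(k(-5), 2 - 1*(-2)) + 231) = 368*((36 + 18*(2 - 1*(-2))) + 231) = 368*((36 + 18*(2 + 2)) + 231) = 368*((36 + 18*4) + 231) = 368*((36 + 72) + 231) = 368*(108 + 231) = 368*339 = 124752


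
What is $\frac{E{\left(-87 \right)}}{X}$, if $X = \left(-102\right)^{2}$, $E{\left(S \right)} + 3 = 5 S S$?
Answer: $\frac{371}{102} \approx 3.6373$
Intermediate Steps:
$E{\left(S \right)} = -3 + 5 S^{2}$ ($E{\left(S \right)} = -3 + 5 S S = -3 + 5 S^{2}$)
$X = 10404$
$\frac{E{\left(-87 \right)}}{X} = \frac{-3 + 5 \left(-87\right)^{2}}{10404} = \left(-3 + 5 \cdot 7569\right) \frac{1}{10404} = \left(-3 + 37845\right) \frac{1}{10404} = 37842 \cdot \frac{1}{10404} = \frac{371}{102}$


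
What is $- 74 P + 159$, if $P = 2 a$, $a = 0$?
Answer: $159$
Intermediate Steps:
$P = 0$ ($P = 2 \cdot 0 = 0$)
$- 74 P + 159 = \left(-74\right) 0 + 159 = 0 + 159 = 159$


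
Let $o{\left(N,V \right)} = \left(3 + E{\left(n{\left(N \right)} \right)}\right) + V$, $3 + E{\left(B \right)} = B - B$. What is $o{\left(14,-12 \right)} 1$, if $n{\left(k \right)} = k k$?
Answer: $-12$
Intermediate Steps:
$n{\left(k \right)} = k^{2}$
$E{\left(B \right)} = -3$ ($E{\left(B \right)} = -3 + \left(B - B\right) = -3 + 0 = -3$)
$o{\left(N,V \right)} = V$ ($o{\left(N,V \right)} = \left(3 - 3\right) + V = 0 + V = V$)
$o{\left(14,-12 \right)} 1 = \left(-12\right) 1 = -12$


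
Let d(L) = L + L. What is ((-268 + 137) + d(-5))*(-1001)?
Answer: 141141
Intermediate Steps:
d(L) = 2*L
((-268 + 137) + d(-5))*(-1001) = ((-268 + 137) + 2*(-5))*(-1001) = (-131 - 10)*(-1001) = -141*(-1001) = 141141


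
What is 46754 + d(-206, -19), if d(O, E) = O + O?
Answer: 46342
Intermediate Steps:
d(O, E) = 2*O
46754 + d(-206, -19) = 46754 + 2*(-206) = 46754 - 412 = 46342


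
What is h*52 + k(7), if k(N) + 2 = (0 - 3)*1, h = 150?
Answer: 7795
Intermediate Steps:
k(N) = -5 (k(N) = -2 + (0 - 3)*1 = -2 - 3*1 = -2 - 3 = -5)
h*52 + k(7) = 150*52 - 5 = 7800 - 5 = 7795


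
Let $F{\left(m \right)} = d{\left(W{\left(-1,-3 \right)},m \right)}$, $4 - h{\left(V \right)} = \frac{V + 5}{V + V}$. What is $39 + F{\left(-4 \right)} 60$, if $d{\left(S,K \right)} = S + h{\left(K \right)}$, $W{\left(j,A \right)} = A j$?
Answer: $\frac{933}{2} \approx 466.5$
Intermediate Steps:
$h{\left(V \right)} = 4 - \frac{5 + V}{2 V}$ ($h{\left(V \right)} = 4 - \frac{V + 5}{V + V} = 4 - \frac{5 + V}{2 V}$)
$d{\left(S,K \right)} = S + \frac{-5 + 7 K}{2 K}$
$F{\left(m \right)} = \frac{13}{2} - \frac{5}{2 m}$ ($F{\left(m \right)} = \frac{7}{2} - -3 - \frac{5}{2 m} = \frac{7}{2} + 3 - \frac{5}{2 m} = \frac{13}{2} - \frac{5}{2 m}$)
$39 + F{\left(-4 \right)} 60 = 39 + \frac{-5 + 13 \left(-4\right)}{2 \left(-4\right)} 60 = 39 + \frac{1}{2} \left(- \frac{1}{4}\right) \left(-5 - 52\right) 60 = 39 + \frac{1}{2} \left(- \frac{1}{4}\right) \left(-57\right) 60 = 39 + \frac{57}{8} \cdot 60 = 39 + \frac{855}{2} = \frac{933}{2}$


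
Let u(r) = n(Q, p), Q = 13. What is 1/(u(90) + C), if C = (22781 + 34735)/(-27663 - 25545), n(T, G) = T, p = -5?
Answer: 4434/52849 ≈ 0.083899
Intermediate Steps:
u(r) = 13
C = -4793/4434 (C = 57516/(-53208) = 57516*(-1/53208) = -4793/4434 ≈ -1.0810)
1/(u(90) + C) = 1/(13 - 4793/4434) = 1/(52849/4434) = 4434/52849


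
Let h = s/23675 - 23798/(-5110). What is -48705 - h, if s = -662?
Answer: -8072403296/165725 ≈ -48710.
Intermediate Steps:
h = 767171/165725 (h = -662/23675 - 23798/(-5110) = -662*1/23675 - 23798*(-1/5110) = -662/23675 + 163/35 = 767171/165725 ≈ 4.6292)
-48705 - h = -48705 - 1*767171/165725 = -48705 - 767171/165725 = -8072403296/165725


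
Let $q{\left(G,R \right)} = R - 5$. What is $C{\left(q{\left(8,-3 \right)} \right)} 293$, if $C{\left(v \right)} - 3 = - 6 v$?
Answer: $14943$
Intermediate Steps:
$q{\left(G,R \right)} = -5 + R$
$C{\left(v \right)} = 3 - 6 v$
$C{\left(q{\left(8,-3 \right)} \right)} 293 = \left(3 - 6 \left(-5 - 3\right)\right) 293 = \left(3 - -48\right) 293 = \left(3 + 48\right) 293 = 51 \cdot 293 = 14943$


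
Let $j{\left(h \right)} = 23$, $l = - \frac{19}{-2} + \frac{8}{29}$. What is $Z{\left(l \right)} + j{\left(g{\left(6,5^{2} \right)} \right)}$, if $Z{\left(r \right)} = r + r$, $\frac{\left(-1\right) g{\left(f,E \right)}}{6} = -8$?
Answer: $\frac{1234}{29} \approx 42.552$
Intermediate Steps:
$g{\left(f,E \right)} = 48$ ($g{\left(f,E \right)} = \left(-6\right) \left(-8\right) = 48$)
$l = \frac{567}{58}$ ($l = \left(-19\right) \left(- \frac{1}{2}\right) + 8 \cdot \frac{1}{29} = \frac{19}{2} + \frac{8}{29} = \frac{567}{58} \approx 9.7759$)
$Z{\left(r \right)} = 2 r$
$Z{\left(l \right)} + j{\left(g{\left(6,5^{2} \right)} \right)} = 2 \cdot \frac{567}{58} + 23 = \frac{567}{29} + 23 = \frac{1234}{29}$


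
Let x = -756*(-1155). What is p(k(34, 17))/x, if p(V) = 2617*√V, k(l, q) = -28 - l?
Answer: 2617*I*√62/873180 ≈ 0.023599*I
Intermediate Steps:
x = 873180
p(k(34, 17))/x = (2617*√(-28 - 1*34))/873180 = (2617*√(-28 - 34))*(1/873180) = (2617*√(-62))*(1/873180) = (2617*(I*√62))*(1/873180) = (2617*I*√62)*(1/873180) = 2617*I*√62/873180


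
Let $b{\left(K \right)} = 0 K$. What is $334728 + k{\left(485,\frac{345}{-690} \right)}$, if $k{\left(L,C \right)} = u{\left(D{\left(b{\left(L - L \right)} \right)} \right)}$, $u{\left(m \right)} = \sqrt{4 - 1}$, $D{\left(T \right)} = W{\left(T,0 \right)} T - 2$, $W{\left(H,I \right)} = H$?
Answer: $334728 + \sqrt{3} \approx 3.3473 \cdot 10^{5}$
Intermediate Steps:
$b{\left(K \right)} = 0$
$D{\left(T \right)} = -2 + T^{2}$ ($D{\left(T \right)} = T T - 2 = T^{2} - 2 = -2 + T^{2}$)
$u{\left(m \right)} = \sqrt{3}$
$k{\left(L,C \right)} = \sqrt{3}$
$334728 + k{\left(485,\frac{345}{-690} \right)} = 334728 + \sqrt{3}$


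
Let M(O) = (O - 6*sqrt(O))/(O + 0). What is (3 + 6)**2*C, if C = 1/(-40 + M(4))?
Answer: -27/14 ≈ -1.9286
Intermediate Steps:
M(O) = (O - 6*sqrt(O))/O
C = -1/42 (C = 1/(-40 + (1 - 6/sqrt(4))) = 1/(-40 + (1 - 6*1/2)) = 1/(-40 + (1 - 3)) = 1/(-40 - 2) = 1/(-42) = -1/42 ≈ -0.023810)
(3 + 6)**2*C = (3 + 6)**2*(-1/42) = 9**2*(-1/42) = 81*(-1/42) = -27/14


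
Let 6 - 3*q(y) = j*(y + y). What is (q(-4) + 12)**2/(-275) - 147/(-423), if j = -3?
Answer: 8399/38775 ≈ 0.21661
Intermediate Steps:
q(y) = 2 + 2*y (q(y) = 2 - (-1)*(y + y) = 2 - (-1)*2*y = 2 - (-2)*y = 2 + 2*y)
(q(-4) + 12)**2/(-275) - 147/(-423) = ((2 + 2*(-4)) + 12)**2/(-275) - 147/(-423) = ((2 - 8) + 12)**2*(-1/275) - 147*(-1/423) = (-6 + 12)**2*(-1/275) + 49/141 = 6**2*(-1/275) + 49/141 = 36*(-1/275) + 49/141 = -36/275 + 49/141 = 8399/38775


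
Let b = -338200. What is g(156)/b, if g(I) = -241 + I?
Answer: 17/67640 ≈ 0.00025133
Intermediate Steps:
g(156)/b = (-241 + 156)/(-338200) = -85*(-1/338200) = 17/67640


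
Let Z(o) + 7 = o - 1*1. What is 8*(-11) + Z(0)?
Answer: -96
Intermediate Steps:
Z(o) = -8 + o (Z(o) = -7 + (o - 1*1) = -7 + (o - 1) = -7 + (-1 + o) = -8 + o)
8*(-11) + Z(0) = 8*(-11) + (-8 + 0) = -88 - 8 = -96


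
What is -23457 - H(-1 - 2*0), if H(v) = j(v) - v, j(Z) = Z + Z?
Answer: -23456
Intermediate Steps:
j(Z) = 2*Z
H(v) = v (H(v) = 2*v - v = v)
-23457 - H(-1 - 2*0) = -23457 - (-1 - 2*0) = -23457 - (-1 + 0) = -23457 - 1*(-1) = -23457 + 1 = -23456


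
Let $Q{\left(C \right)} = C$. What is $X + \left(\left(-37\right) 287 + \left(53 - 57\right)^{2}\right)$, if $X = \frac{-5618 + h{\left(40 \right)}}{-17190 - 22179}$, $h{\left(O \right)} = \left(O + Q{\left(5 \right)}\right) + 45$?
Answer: $- \frac{417423979}{39369} \approx -10603.0$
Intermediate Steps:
$h{\left(O \right)} = 50 + O$ ($h{\left(O \right)} = \left(O + 5\right) + 45 = \left(5 + O\right) + 45 = 50 + O$)
$X = \frac{5528}{39369}$ ($X = \frac{-5618 + \left(50 + 40\right)}{-17190 - 22179} = \frac{-5618 + 90}{-39369} = \left(-5528\right) \left(- \frac{1}{39369}\right) = \frac{5528}{39369} \approx 0.14041$)
$X + \left(\left(-37\right) 287 + \left(53 - 57\right)^{2}\right) = \frac{5528}{39369} + \left(\left(-37\right) 287 + \left(53 - 57\right)^{2}\right) = \frac{5528}{39369} - \left(10619 - \left(-4\right)^{2}\right) = \frac{5528}{39369} + \left(-10619 + 16\right) = \frac{5528}{39369} - 10603 = - \frac{417423979}{39369}$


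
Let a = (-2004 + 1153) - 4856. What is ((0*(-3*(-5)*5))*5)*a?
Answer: 0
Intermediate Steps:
a = -5707 (a = -851 - 4856 = -5707)
((0*(-3*(-5)*5))*5)*a = ((0*(-3*(-5)*5))*5)*(-5707) = ((0*(15*5))*5)*(-5707) = ((0*75)*5)*(-5707) = (0*5)*(-5707) = 0*(-5707) = 0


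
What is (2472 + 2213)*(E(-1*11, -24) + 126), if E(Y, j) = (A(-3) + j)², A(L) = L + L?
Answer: 4806810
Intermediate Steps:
A(L) = 2*L
E(Y, j) = (-6 + j)² (E(Y, j) = (2*(-3) + j)² = (-6 + j)²)
(2472 + 2213)*(E(-1*11, -24) + 126) = (2472 + 2213)*((-6 - 24)² + 126) = 4685*((-30)² + 126) = 4685*(900 + 126) = 4685*1026 = 4806810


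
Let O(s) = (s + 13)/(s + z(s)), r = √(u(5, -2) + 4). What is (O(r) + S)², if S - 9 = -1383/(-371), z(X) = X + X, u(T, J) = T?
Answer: 2345852356/11148921 ≈ 210.41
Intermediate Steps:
z(X) = 2*X
r = 3 (r = √(5 + 4) = √9 = 3)
S = 4722/371 (S = 9 - 1383/(-371) = 9 - 1383*(-1/371) = 9 + 1383/371 = 4722/371 ≈ 12.728)
O(s) = (13 + s)/(3*s) (O(s) = (s + 13)/(s + 2*s) = (13 + s)/((3*s)) = (13 + s)*(1/(3*s)) = (13 + s)/(3*s))
(O(r) + S)² = ((⅓)*(13 + 3)/3 + 4722/371)² = ((⅓)*(⅓)*16 + 4722/371)² = (16/9 + 4722/371)² = (48434/3339)² = 2345852356/11148921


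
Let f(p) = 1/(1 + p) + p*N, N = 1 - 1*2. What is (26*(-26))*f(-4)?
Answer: -7436/3 ≈ -2478.7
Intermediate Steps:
N = -1 (N = 1 - 2 = -1)
f(p) = 1/(1 + p) - p (f(p) = 1/(1 + p) + p*(-1) = 1/(1 + p) - p)
(26*(-26))*f(-4) = (26*(-26))*((1 - 1*(-4) - 1*(-4)**2)/(1 - 4)) = -676*(1 + 4 - 1*16)/(-3) = -(-676)*(1 + 4 - 16)/3 = -(-676)*(-11)/3 = -676*11/3 = -7436/3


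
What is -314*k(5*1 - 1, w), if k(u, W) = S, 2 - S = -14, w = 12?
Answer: -5024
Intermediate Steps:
S = 16 (S = 2 - 1*(-14) = 2 + 14 = 16)
k(u, W) = 16
-314*k(5*1 - 1, w) = -314*16 = -5024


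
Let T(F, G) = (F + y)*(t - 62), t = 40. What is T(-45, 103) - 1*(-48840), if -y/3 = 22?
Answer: 51282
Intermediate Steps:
y = -66 (y = -3*22 = -66)
T(F, G) = 1452 - 22*F (T(F, G) = (F - 66)*(40 - 62) = (-66 + F)*(-22) = 1452 - 22*F)
T(-45, 103) - 1*(-48840) = (1452 - 22*(-45)) - 1*(-48840) = (1452 + 990) + 48840 = 2442 + 48840 = 51282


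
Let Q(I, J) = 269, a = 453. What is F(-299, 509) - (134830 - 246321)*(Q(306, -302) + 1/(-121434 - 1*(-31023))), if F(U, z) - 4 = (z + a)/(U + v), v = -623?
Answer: 1250012379272051/41679471 ≈ 2.9991e+7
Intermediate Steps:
F(U, z) = 4 + (453 + z)/(-623 + U) (F(U, z) = 4 + (z + 453)/(U - 623) = 4 + (453 + z)/(-623 + U))
F(-299, 509) - (134830 - 246321)*(Q(306, -302) + 1/(-121434 - 1*(-31023))) = (-2039 + 509 + 4*(-299))/(-623 - 299) - (134830 - 246321)*(269 + 1/(-121434 - 1*(-31023))) = (-2039 + 509 - 1196)/(-922) - (-111491)*(269 + 1/(-121434 + 31023)) = -1/922*(-2726) - (-111491)*(269 + 1/(-90411)) = 1363/461 - (-111491)*(269 - 1/90411) = 1363/461 - (-111491)*24320558/90411 = 1363/461 - 1*(-2711523331978/90411) = 1363/461 + 2711523331978/90411 = 1250012379272051/41679471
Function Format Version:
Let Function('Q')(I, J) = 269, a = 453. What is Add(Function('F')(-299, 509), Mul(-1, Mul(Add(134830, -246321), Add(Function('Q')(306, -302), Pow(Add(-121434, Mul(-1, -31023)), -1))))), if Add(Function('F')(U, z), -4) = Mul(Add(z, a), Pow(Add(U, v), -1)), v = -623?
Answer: Rational(1250012379272051, 41679471) ≈ 2.9991e+7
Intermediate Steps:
Function('F')(U, z) = Add(4, Mul(Pow(Add(-623, U), -1), Add(453, z))) (Function('F')(U, z) = Add(4, Mul(Add(z, 453), Pow(Add(U, -623), -1))) = Add(4, Mul(Add(453, z), Pow(Add(-623, U), -1))) = Add(4, Mul(Pow(Add(-623, U), -1), Add(453, z))))
Add(Function('F')(-299, 509), Mul(-1, Mul(Add(134830, -246321), Add(Function('Q')(306, -302), Pow(Add(-121434, Mul(-1, -31023)), -1))))) = Add(Mul(Pow(Add(-623, -299), -1), Add(-2039, 509, Mul(4, -299))), Mul(-1, Mul(Add(134830, -246321), Add(269, Pow(Add(-121434, Mul(-1, -31023)), -1))))) = Add(Mul(Pow(-922, -1), Add(-2039, 509, -1196)), Mul(-1, Mul(-111491, Add(269, Pow(Add(-121434, 31023), -1))))) = Add(Mul(Rational(-1, 922), -2726), Mul(-1, Mul(-111491, Add(269, Pow(-90411, -1))))) = Add(Rational(1363, 461), Mul(-1, Mul(-111491, Add(269, Rational(-1, 90411))))) = Add(Rational(1363, 461), Mul(-1, Mul(-111491, Rational(24320558, 90411)))) = Add(Rational(1363, 461), Mul(-1, Rational(-2711523331978, 90411))) = Add(Rational(1363, 461), Rational(2711523331978, 90411)) = Rational(1250012379272051, 41679471)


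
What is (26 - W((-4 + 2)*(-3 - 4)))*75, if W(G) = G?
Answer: 900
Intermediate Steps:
(26 - W((-4 + 2)*(-3 - 4)))*75 = (26 - (-4 + 2)*(-3 - 4))*75 = (26 - (-2)*(-7))*75 = (26 - 1*14)*75 = (26 - 14)*75 = 12*75 = 900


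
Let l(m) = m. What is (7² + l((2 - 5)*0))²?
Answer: 2401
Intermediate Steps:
(7² + l((2 - 5)*0))² = (7² + (2 - 5)*0)² = (49 - 3*0)² = (49 + 0)² = 49² = 2401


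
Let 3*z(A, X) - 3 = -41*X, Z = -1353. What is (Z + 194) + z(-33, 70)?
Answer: -6344/3 ≈ -2114.7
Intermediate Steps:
z(A, X) = 1 - 41*X/3 (z(A, X) = 1 + (-41*X)/3 = 1 - 41*X/3)
(Z + 194) + z(-33, 70) = (-1353 + 194) + (1 - 41/3*70) = -1159 + (1 - 2870/3) = -1159 - 2867/3 = -6344/3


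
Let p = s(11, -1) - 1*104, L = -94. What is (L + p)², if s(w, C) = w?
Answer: 34969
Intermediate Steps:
p = -93 (p = 11 - 1*104 = 11 - 104 = -93)
(L + p)² = (-94 - 93)² = (-187)² = 34969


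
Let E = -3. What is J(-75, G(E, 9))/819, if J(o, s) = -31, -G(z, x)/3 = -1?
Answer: -31/819 ≈ -0.037851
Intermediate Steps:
G(z, x) = 3 (G(z, x) = -3*(-1) = 3)
J(-75, G(E, 9))/819 = -31/819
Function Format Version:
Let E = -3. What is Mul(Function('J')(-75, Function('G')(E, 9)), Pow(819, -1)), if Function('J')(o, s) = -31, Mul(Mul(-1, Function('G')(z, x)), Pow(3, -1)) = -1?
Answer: Rational(-31, 819) ≈ -0.037851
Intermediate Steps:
Function('G')(z, x) = 3 (Function('G')(z, x) = Mul(-3, -1) = 3)
Mul(Function('J')(-75, Function('G')(E, 9)), Pow(819, -1)) = Mul(-31, Pow(819, -1)) = Mul(-31, Rational(1, 819)) = Rational(-31, 819)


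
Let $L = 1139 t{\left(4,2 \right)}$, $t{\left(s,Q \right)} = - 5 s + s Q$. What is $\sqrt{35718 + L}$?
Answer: $105 \sqrt{2} \approx 148.49$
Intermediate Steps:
$t{\left(s,Q \right)} = - 5 s + Q s$
$L = -13668$ ($L = 1139 \cdot 4 \left(-5 + 2\right) = 1139 \cdot 4 \left(-3\right) = 1139 \left(-12\right) = -13668$)
$\sqrt{35718 + L} = \sqrt{35718 - 13668} = \sqrt{22050} = 105 \sqrt{2}$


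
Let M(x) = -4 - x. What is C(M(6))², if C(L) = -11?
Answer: 121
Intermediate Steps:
C(M(6))² = (-11)² = 121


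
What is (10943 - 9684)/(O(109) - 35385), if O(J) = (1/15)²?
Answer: -283275/7961624 ≈ -0.035580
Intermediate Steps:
O(J) = 1/225 (O(J) = (1/15)² = 1/225)
(10943 - 9684)/(O(109) - 35385) = (10943 - 9684)/(1/225 - 35385) = 1259/(-7961624/225) = 1259*(-225/7961624) = -283275/7961624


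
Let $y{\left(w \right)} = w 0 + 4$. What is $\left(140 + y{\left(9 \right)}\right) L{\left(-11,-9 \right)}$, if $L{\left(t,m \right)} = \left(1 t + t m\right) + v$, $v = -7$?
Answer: $11664$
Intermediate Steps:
$L{\left(t,m \right)} = -7 + t + m t$ ($L{\left(t,m \right)} = \left(1 t + t m\right) - 7 = \left(t + m t\right) - 7 = -7 + t + m t$)
$y{\left(w \right)} = 4$ ($y{\left(w \right)} = 0 + 4 = 4$)
$\left(140 + y{\left(9 \right)}\right) L{\left(-11,-9 \right)} = \left(140 + 4\right) \left(-7 - 11 - -99\right) = 144 \left(-7 - 11 + 99\right) = 144 \cdot 81 = 11664$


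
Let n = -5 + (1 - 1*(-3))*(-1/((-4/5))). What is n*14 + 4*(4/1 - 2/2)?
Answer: 12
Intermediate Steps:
n = 0 (n = -5 + (1 + 3)*(-1/((-4*1/5))) = -5 + 4*(-1/(-4/5)) = -5 + 4*(-1*(-5/4)) = -5 + 4*(5/4) = -5 + 5 = 0)
n*14 + 4*(4/1 - 2/2) = 0*14 + 4*(4/1 - 2/2) = 0 + 4*(4*1 - 2*1/2) = 0 + 4*(4 - 1) = 0 + 4*3 = 0 + 12 = 12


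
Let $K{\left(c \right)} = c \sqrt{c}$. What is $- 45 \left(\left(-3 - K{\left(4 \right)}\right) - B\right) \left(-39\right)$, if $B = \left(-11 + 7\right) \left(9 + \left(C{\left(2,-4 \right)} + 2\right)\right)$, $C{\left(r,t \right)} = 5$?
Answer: $93015$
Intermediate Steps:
$K{\left(c \right)} = c^{\frac{3}{2}}$
$B = -64$ ($B = \left(-11 + 7\right) \left(9 + \left(5 + 2\right)\right) = - 4 \left(9 + 7\right) = \left(-4\right) 16 = -64$)
$- 45 \left(\left(-3 - K{\left(4 \right)}\right) - B\right) \left(-39\right) = - 45 \left(\left(-3 - 4^{\frac{3}{2}}\right) - -64\right) \left(-39\right) = - 45 \left(\left(-3 - 8\right) + 64\right) \left(-39\right) = - 45 \left(-11 + 64\right) \left(-39\right) = \left(-45\right) 53 \left(-39\right) = \left(-2385\right) \left(-39\right) = 93015$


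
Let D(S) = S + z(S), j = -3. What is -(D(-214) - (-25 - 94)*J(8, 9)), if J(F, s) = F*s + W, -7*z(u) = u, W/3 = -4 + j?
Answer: -41199/7 ≈ -5885.6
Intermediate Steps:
W = -21 (W = 3*(-4 - 3) = 3*(-7) = -21)
z(u) = -u/7
J(F, s) = -21 + F*s (J(F, s) = F*s - 21 = -21 + F*s)
D(S) = 6*S/7 (D(S) = S - S/7 = 6*S/7)
-(D(-214) - (-25 - 94)*J(8, 9)) = -((6/7)*(-214) - (-25 - 94)*(-21 + 8*9)) = -(-1284/7 - (-119)*(-21 + 72)) = -(-1284/7 - (-119)*51) = -(-1284/7 - 1*(-6069)) = -(-1284/7 + 6069) = -1*41199/7 = -41199/7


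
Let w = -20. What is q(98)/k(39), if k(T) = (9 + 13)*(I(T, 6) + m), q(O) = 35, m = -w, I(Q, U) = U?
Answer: 35/572 ≈ 0.061189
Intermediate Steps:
m = 20 (m = -1*(-20) = 20)
k(T) = 572 (k(T) = (9 + 13)*(6 + 20) = 22*26 = 572)
q(98)/k(39) = 35/572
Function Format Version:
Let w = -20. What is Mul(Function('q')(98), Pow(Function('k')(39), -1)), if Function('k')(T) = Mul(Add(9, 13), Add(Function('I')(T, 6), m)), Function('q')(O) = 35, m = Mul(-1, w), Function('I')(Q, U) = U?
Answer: Rational(35, 572) ≈ 0.061189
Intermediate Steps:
m = 20 (m = Mul(-1, -20) = 20)
Function('k')(T) = 572 (Function('k')(T) = Mul(Add(9, 13), Add(6, 20)) = Mul(22, 26) = 572)
Mul(Function('q')(98), Pow(Function('k')(39), -1)) = Mul(35, Pow(572, -1)) = Mul(35, Rational(1, 572)) = Rational(35, 572)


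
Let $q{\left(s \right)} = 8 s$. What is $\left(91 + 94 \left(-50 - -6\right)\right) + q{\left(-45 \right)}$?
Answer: $-4405$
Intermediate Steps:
$\left(91 + 94 \left(-50 - -6\right)\right) + q{\left(-45 \right)} = \left(91 + 94 \left(-50 - -6\right)\right) + 8 \left(-45\right) = \left(91 + 94 \left(-50 + 6\right)\right) - 360 = \left(91 + 94 \left(-44\right)\right) - 360 = \left(91 - 4136\right) - 360 = -4045 - 360 = -4405$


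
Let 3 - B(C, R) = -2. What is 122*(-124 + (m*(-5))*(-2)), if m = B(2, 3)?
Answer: -9028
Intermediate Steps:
B(C, R) = 5 (B(C, R) = 3 - 1*(-2) = 3 + 2 = 5)
m = 5
122*(-124 + (m*(-5))*(-2)) = 122*(-124 + (5*(-5))*(-2)) = 122*(-124 - 25*(-2)) = 122*(-124 + 50) = 122*(-74) = -9028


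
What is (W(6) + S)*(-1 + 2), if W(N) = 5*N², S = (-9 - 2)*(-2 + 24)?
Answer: -62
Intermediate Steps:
S = -242 (S = -11*22 = -242)
(W(6) + S)*(-1 + 2) = (5*6² - 242)*(-1 + 2) = (5*36 - 242)*1 = (180 - 242)*1 = -62*1 = -62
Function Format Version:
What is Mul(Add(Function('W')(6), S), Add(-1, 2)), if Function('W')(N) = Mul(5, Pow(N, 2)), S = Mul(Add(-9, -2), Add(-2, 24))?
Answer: -62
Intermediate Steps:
S = -242 (S = Mul(-11, 22) = -242)
Mul(Add(Function('W')(6), S), Add(-1, 2)) = Mul(Add(Mul(5, Pow(6, 2)), -242), Add(-1, 2)) = Mul(Add(Mul(5, 36), -242), 1) = Mul(Add(180, -242), 1) = Mul(-62, 1) = -62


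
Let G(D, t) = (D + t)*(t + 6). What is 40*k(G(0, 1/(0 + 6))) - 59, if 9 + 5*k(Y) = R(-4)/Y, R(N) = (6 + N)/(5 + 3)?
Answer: -4775/37 ≈ -129.05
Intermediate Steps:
R(N) = ¾ + N/8 (R(N) = (6 + N)/8 = (6 + N)*(⅛) = ¾ + N/8)
G(D, t) = (6 + t)*(D + t) (G(D, t) = (D + t)*(6 + t) = (6 + t)*(D + t))
k(Y) = -9/5 + 1/(20*Y) (k(Y) = -9/5 + ((¾ + (⅛)*(-4))/Y)/5 = -9/5 + ((¾ - ½)/Y)/5 = -9/5 + (1/(4*Y))/5 = -9/5 + 1/(20*Y))
40*k(G(0, 1/(0 + 6))) - 59 = 40*((1 - 36*((1/(0 + 6))² + 6*0 + 6/(0 + 6) + 0/(0 + 6)))/(20*((1/(0 + 6))² + 6*0 + 6/(0 + 6) + 0/(0 + 6)))) - 59 = 40*((1 - 36*((1/6)² + 0 + 6/6 + 0/6))/(20*((1/6)² + 0 + 6/6 + 0/6))) - 59 = 40*((1 - 36*((⅙)² + 0 + 6*(⅙) + 0*(⅙)))/(20*((⅙)² + 0 + 6*(⅙) + 0*(⅙)))) - 59 = 40*((1 - 36*(1/36 + 0 + 1 + 0))/(20*(1/36 + 0 + 1 + 0))) - 59 = 40*((1 - 36*37/36)/(20*(37/36))) - 59 = 40*((1/20)*(36/37)*(1 - 37)) - 59 = 40*((1/20)*(36/37)*(-36)) - 59 = 40*(-324/185) - 59 = -2592/37 - 59 = -4775/37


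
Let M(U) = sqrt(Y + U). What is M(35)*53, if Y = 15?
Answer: 265*sqrt(2) ≈ 374.77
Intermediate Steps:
M(U) = sqrt(15 + U)
M(35)*53 = sqrt(15 + 35)*53 = sqrt(50)*53 = (5*sqrt(2))*53 = 265*sqrt(2)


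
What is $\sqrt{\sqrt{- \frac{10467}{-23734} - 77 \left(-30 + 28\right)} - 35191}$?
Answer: $\frac{\sqrt{-19823187286396 + 23734 \sqrt{86997048202}}}{23734} \approx 187.56 i$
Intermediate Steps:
$\sqrt{\sqrt{- \frac{10467}{-23734} - 77 \left(-30 + 28\right)} - 35191} = \sqrt{\sqrt{\left(-10467\right) \left(- \frac{1}{23734}\right) - -154} - 35191} = \sqrt{\sqrt{\frac{10467}{23734} + 154} - 35191} = \sqrt{\sqrt{\frac{3665503}{23734}} - 35191} = \sqrt{\frac{\sqrt{86997048202}}{23734} - 35191} = \sqrt{-35191 + \frac{\sqrt{86997048202}}{23734}}$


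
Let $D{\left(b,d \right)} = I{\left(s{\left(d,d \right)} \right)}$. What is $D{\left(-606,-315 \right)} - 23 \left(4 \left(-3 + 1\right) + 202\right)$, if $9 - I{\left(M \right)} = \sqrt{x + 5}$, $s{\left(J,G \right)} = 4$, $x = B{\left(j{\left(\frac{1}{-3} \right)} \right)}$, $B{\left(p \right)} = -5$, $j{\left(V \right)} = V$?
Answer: $-4453$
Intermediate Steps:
$x = -5$
$I{\left(M \right)} = 9$ ($I{\left(M \right)} = 9 - \sqrt{-5 + 5} = 9 - \sqrt{0} = 9 - 0 = 9 + 0 = 9$)
$D{\left(b,d \right)} = 9$
$D{\left(-606,-315 \right)} - 23 \left(4 \left(-3 + 1\right) + 202\right) = 9 - 23 \left(4 \left(-3 + 1\right) + 202\right) = 9 - 23 \left(4 \left(-2\right) + 202\right) = 9 - 23 \left(-8 + 202\right) = 9 - 4462 = -4453$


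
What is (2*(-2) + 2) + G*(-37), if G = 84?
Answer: -3110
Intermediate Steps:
(2*(-2) + 2) + G*(-37) = (2*(-2) + 2) + 84*(-37) = (-4 + 2) - 3108 = -2 - 3108 = -3110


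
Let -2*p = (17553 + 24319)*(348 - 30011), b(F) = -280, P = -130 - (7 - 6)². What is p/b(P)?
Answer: -77628071/35 ≈ -2.2179e+6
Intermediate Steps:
P = -131 (P = -130 - 1*1² = -130 - 1*1 = -130 - 1 = -131)
p = 621024568 (p = -(17553 + 24319)*(348 - 30011)/2 = -20936*(-29663) = -½*(-1242049136) = 621024568)
p/b(P) = 621024568/(-280) = 621024568*(-1/280) = -77628071/35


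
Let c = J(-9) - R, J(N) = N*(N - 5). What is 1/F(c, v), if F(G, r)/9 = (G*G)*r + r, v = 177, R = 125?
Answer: 1/3186 ≈ 0.00031387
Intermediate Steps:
J(N) = N*(-5 + N)
c = 1 (c = -9*(-5 - 9) - 1*125 = -9*(-14) - 125 = 126 - 125 = 1)
F(G, r) = 9*r + 9*r*G² (F(G, r) = 9*((G*G)*r + r) = 9*(G²*r + r) = 9*(r*G² + r) = 9*(r + r*G²) = 9*r + 9*r*G²)
1/F(c, v) = 1/(9*177*(1 + 1²)) = 1/(9*177*(1 + 1)) = 1/(9*177*2) = 1/3186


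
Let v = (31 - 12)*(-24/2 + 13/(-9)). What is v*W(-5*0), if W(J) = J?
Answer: 0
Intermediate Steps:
v = -2299/9 (v = 19*(-24*½ + 13*(-⅑)) = 19*(-12 - 13/9) = 19*(-121/9) = -2299/9 ≈ -255.44)
v*W(-5*0) = -(-11495)*0/9 = -2299/9*0 = 0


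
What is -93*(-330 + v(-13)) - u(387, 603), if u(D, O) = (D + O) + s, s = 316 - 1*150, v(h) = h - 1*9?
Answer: 31580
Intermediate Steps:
v(h) = -9 + h (v(h) = h - 9 = -9 + h)
s = 166 (s = 316 - 150 = 166)
u(D, O) = 166 + D + O (u(D, O) = (D + O) + 166 = 166 + D + O)
-93*(-330 + v(-13)) - u(387, 603) = -93*(-330 + (-9 - 13)) - (166 + 387 + 603) = -93*(-330 - 22) - 1*1156 = -93*(-352) - 1156 = 32736 - 1156 = 31580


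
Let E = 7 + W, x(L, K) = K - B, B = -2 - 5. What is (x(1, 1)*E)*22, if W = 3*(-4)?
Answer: -880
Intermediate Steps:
W = -12
B = -7
x(L, K) = 7 + K (x(L, K) = K - 1*(-7) = K + 7 = 7 + K)
E = -5 (E = 7 - 12 = -5)
(x(1, 1)*E)*22 = ((7 + 1)*(-5))*22 = (8*(-5))*22 = -40*22 = -880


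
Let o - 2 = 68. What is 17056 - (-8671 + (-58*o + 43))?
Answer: 29744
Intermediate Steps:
o = 70 (o = 2 + 68 = 70)
17056 - (-8671 + (-58*o + 43)) = 17056 - (-8671 + (-58*70 + 43)) = 17056 - (-8671 + (-4060 + 43)) = 17056 - (-8671 - 4017) = 17056 - 1*(-12688) = 17056 + 12688 = 29744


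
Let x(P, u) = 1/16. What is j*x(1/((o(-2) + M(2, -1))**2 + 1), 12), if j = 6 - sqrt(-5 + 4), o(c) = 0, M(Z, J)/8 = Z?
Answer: 3/8 - I/16 ≈ 0.375 - 0.0625*I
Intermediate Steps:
M(Z, J) = 8*Z
x(P, u) = 1/16
j = 6 - I (j = 6 - sqrt(-1) = 6 - I ≈ 6.0 - 1.0*I)
j*x(1/((o(-2) + M(2, -1))**2 + 1), 12) = (6 - I)*(1/16) = 3/8 - I/16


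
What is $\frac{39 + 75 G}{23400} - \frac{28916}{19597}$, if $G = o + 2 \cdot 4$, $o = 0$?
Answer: $- \frac{73790213}{50952200} \approx -1.4482$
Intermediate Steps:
$G = 8$ ($G = 0 + 2 \cdot 4 = 0 + 8 = 8$)
$\frac{39 + 75 G}{23400} - \frac{28916}{19597} = \frac{39 + 75 \cdot 8}{23400} - \frac{28916}{19597} = \left(39 + 600\right) \frac{1}{23400} - \frac{28916}{19597} = 639 \cdot \frac{1}{23400} - \frac{28916}{19597} = \frac{71}{2600} - \frac{28916}{19597} = - \frac{73790213}{50952200}$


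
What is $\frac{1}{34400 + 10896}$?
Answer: $\frac{1}{45296} \approx 2.2077 \cdot 10^{-5}$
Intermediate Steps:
$\frac{1}{34400 + 10896} = \frac{1}{45296}$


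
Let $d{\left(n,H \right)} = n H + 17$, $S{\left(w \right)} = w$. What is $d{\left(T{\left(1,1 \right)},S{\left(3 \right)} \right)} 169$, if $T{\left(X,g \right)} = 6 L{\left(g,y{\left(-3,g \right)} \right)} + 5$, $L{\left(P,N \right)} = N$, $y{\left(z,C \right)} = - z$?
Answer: $14534$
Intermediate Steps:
$T{\left(X,g \right)} = 23$ ($T{\left(X,g \right)} = 6 \left(\left(-1\right) \left(-3\right)\right) + 5 = 6 \cdot 3 + 5 = 18 + 5 = 23$)
$d{\left(n,H \right)} = 17 + H n$ ($d{\left(n,H \right)} = H n + 17 = 17 + H n$)
$d{\left(T{\left(1,1 \right)},S{\left(3 \right)} \right)} 169 = \left(17 + 3 \cdot 23\right) 169 = \left(17 + 69\right) 169 = 86 \cdot 169 = 14534$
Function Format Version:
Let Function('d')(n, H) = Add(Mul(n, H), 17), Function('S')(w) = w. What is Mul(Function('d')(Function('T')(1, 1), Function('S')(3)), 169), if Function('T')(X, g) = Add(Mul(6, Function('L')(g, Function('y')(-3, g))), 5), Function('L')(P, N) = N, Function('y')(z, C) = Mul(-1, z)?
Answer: 14534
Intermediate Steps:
Function('T')(X, g) = 23 (Function('T')(X, g) = Add(Mul(6, Mul(-1, -3)), 5) = Add(Mul(6, 3), 5) = Add(18, 5) = 23)
Function('d')(n, H) = Add(17, Mul(H, n)) (Function('d')(n, H) = Add(Mul(H, n), 17) = Add(17, Mul(H, n)))
Mul(Function('d')(Function('T')(1, 1), Function('S')(3)), 169) = Mul(Add(17, Mul(3, 23)), 169) = Mul(Add(17, 69), 169) = Mul(86, 169) = 14534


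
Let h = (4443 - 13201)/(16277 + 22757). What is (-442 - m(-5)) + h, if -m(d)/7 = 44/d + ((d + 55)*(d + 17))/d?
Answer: -4521969/3365 ≈ -1343.8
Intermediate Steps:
m(d) = -308/d - 7*(17 + d)*(55 + d)/d (m(d) = -7*(44/d + ((d + 55)*(d + 17))/d) = -7*(44/d + ((55 + d)*(17 + d))/d) = -7*(44/d + ((17 + d)*(55 + d))/d) = -7*(44/d + (17 + d)*(55 + d)/d) = -308/d - 7*(17 + d)*(55 + d)/d)
h = -151/673 (h = -8758/39034 = -8758*1/39034 = -151/673 ≈ -0.22437)
(-442 - m(-5)) + h = (-442 - (-504 - 6853/(-5) - 7*(-5))) - 151/673 = (-442 - (-504 - 6853*(-⅕) + 35)) - 151/673 = (-442 - (-504 + 6853/5 + 35)) - 151/673 = (-442 - 1*4508/5) - 151/673 = (-442 - 4508/5) - 151/673 = -6718/5 - 151/673 = -4521969/3365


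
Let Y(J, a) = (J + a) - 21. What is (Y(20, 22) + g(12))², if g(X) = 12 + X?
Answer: 2025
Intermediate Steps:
Y(J, a) = -21 + J + a
(Y(20, 22) + g(12))² = ((-21 + 20 + 22) + (12 + 12))² = (21 + 24)² = 45² = 2025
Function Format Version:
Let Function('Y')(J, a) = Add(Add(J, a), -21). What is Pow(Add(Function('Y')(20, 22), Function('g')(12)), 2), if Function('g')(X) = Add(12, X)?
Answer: 2025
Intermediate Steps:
Function('Y')(J, a) = Add(-21, J, a)
Pow(Add(Function('Y')(20, 22), Function('g')(12)), 2) = Pow(Add(Add(-21, 20, 22), Add(12, 12)), 2) = Pow(Add(21, 24), 2) = Pow(45, 2) = 2025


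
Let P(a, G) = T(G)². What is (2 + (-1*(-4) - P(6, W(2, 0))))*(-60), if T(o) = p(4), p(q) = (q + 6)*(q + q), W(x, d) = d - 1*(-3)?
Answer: 383640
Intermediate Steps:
W(x, d) = 3 + d (W(x, d) = d + 3 = 3 + d)
p(q) = 2*q*(6 + q) (p(q) = (6 + q)*(2*q) = 2*q*(6 + q))
T(o) = 80 (T(o) = 2*4*(6 + 4) = 2*4*10 = 80)
P(a, G) = 6400 (P(a, G) = 80² = 6400)
(2 + (-1*(-4) - P(6, W(2, 0))))*(-60) = (2 + (-1*(-4) - 1*6400))*(-60) = (2 + (4 - 6400))*(-60) = (2 - 6396)*(-60) = -6394*(-60) = 383640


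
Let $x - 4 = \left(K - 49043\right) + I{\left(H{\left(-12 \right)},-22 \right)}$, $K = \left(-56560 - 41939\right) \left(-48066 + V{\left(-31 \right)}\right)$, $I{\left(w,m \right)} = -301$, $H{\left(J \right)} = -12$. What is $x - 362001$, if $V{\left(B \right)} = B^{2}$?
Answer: $4639384054$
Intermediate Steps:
$K = 4639795395$ ($K = \left(-56560 - 41939\right) \left(-48066 + \left(-31\right)^{2}\right) = - 98499 \left(-48066 + 961\right) = \left(-98499\right) \left(-47105\right) = 4639795395$)
$x = 4639746055$ ($x = 4 + \left(\left(4639795395 - 49043\right) - 301\right) = 4 + \left(4639746352 - 301\right) = 4 + 4639746051 = 4639746055$)
$x - 362001 = 4639746055 - 362001 = 4639384054$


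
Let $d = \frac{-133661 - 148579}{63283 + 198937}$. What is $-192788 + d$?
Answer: $- \frac{361093940}{1873} \approx -1.9279 \cdot 10^{5}$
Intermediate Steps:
$d = - \frac{2016}{1873}$ ($d = - \frac{282240}{262220} = \left(-282240\right) \frac{1}{262220} = - \frac{2016}{1873} \approx -1.0763$)
$-192788 + d = -192788 - \frac{2016}{1873} = - \frac{361093940}{1873}$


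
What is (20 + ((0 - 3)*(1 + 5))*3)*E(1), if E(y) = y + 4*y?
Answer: -170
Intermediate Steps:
E(y) = 5*y
(20 + ((0 - 3)*(1 + 5))*3)*E(1) = (20 + ((0 - 3)*(1 + 5))*3)*(5*1) = (20 - 3*6*3)*5 = (20 - 18*3)*5 = (20 - 54)*5 = -34*5 = -170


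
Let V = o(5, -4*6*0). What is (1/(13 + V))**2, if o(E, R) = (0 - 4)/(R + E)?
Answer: 25/3721 ≈ 0.0067186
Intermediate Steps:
o(E, R) = -4/(E + R)
V = -4/5 (V = -4/(5 - 4*6*0) = -4/(5 - 24*0) = -4/(5 + 0) = -4/5 ≈ -0.80000)
(1/(13 + V))**2 = (1/(13 - 4/5))**2 = (1/(61/5))**2 = (5/61)**2 = 25/3721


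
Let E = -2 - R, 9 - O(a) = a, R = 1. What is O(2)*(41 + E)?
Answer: 266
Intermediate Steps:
O(a) = 9 - a
E = -3 (E = -2 - 1*1 = -2 - 1 = -3)
O(2)*(41 + E) = (9 - 1*2)*(41 - 3) = (9 - 2)*38 = 7*38 = 266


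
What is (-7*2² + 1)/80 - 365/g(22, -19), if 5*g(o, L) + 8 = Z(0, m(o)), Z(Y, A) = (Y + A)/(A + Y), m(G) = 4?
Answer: 145811/560 ≈ 260.38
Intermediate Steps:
Z(Y, A) = 1 (Z(Y, A) = (A + Y)/(A + Y) = 1)
g(o, L) = -7/5 (g(o, L) = -8/5 + (⅕)*1 = -8/5 + ⅕ = -7/5)
(-7*2² + 1)/80 - 365/g(22, -19) = (-7*2² + 1)/80 - 365/(-7/5) = (-7*4 + 1)*(1/80) - 365*(-5/7) = (-28 + 1)*(1/80) + 1825/7 = -27*1/80 + 1825/7 = -27/80 + 1825/7 = 145811/560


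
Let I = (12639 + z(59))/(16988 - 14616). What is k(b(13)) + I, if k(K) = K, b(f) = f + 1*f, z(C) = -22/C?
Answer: 4384327/139948 ≈ 31.328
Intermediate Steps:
b(f) = 2*f (b(f) = f + f = 2*f)
I = 745679/139948 (I = (12639 - 22/59)/(16988 - 14616) = (12639 - 22*1/59)/2372 = (12639 - 22/59)*(1/2372) = (745679/59)*(1/2372) = 745679/139948 ≈ 5.3283)
k(b(13)) + I = 2*13 + 745679/139948 = 26 + 745679/139948 = 4384327/139948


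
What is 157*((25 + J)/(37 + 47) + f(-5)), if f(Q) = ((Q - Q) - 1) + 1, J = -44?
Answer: -2983/84 ≈ -35.512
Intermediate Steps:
f(Q) = 0 (f(Q) = (0 - 1) + 1 = -1 + 1 = 0)
157*((25 + J)/(37 + 47) + f(-5)) = 157*((25 - 44)/(37 + 47) + 0) = 157*(-19/84 + 0) = 157*(-19/84) = -2983/84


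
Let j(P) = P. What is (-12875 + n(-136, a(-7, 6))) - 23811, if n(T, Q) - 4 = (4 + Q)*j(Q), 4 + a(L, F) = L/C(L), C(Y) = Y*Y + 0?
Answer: -1797389/49 ≈ -36681.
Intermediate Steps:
C(Y) = Y² (C(Y) = Y² + 0 = Y²)
a(L, F) = -4 + 1/L (a(L, F) = -4 + L/(L²) = -4 + L/L² = -4 + 1/L)
n(T, Q) = 4 + Q*(4 + Q) (n(T, Q) = 4 + (4 + Q)*Q = 4 + Q*(4 + Q))
(-12875 + n(-136, a(-7, 6))) - 23811 = (-12875 + (4 + (-4 + 1/(-7))² + 4*(-4 + 1/(-7)))) - 23811 = (-12875 + (4 + (-4 - ⅐)² + 4*(-4 - ⅐))) - 23811 = (-12875 + (4 + (-29/7)² + 4*(-29/7))) - 23811 = (-12875 + (4 + 841/49 - 116/7)) - 23811 = (-12875 + 225/49) - 23811 = -630650/49 - 23811 = -1797389/49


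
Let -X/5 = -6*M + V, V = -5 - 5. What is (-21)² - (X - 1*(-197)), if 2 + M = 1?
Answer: 224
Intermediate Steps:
M = -1 (M = -2 + 1 = -1)
V = -10
X = 20 (X = -5*(-6*(-1) - 10) = -5*(6 - 10) = -5*(-4) = 20)
(-21)² - (X - 1*(-197)) = (-21)² - (20 - 1*(-197)) = 441 - (20 + 197) = 441 - 1*217 = 441 - 217 = 224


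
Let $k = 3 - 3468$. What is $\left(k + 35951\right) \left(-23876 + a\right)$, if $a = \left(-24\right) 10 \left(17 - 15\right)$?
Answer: $-791229016$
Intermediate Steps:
$a = -480$ ($a = \left(-240\right) 2 = -480$)
$k = -3465$ ($k = 3 - 3468 = -3465$)
$\left(k + 35951\right) \left(-23876 + a\right) = \left(-3465 + 35951\right) \left(-23876 - 480\right) = 32486 \left(-24356\right) = -791229016$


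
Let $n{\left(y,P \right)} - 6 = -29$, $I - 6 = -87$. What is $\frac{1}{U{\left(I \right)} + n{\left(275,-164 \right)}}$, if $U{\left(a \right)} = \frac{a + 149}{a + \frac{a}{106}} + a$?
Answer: $- \frac{8667}{908576} \approx -0.0095391$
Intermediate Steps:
$I = -81$ ($I = 6 - 87 = -81$)
$n{\left(y,P \right)} = -23$ ($n{\left(y,P \right)} = 6 - 29 = -23$)
$U{\left(a \right)} = a + \frac{106 \left(149 + a\right)}{107 a}$ ($U{\left(a \right)} = \frac{149 + a}{a + a \frac{1}{106}} + a = \frac{149 + a}{a + \frac{a}{106}} + a = \frac{149 + a}{\frac{107}{106} a} + a = \left(149 + a\right) \frac{106}{107 a} + a = \frac{106 \left(149 + a\right)}{107 a} + a = a + \frac{106 \left(149 + a\right)}{107 a}$)
$\frac{1}{U{\left(I \right)} + n{\left(275,-164 \right)}} = \frac{1}{\left(\frac{106}{107} - 81 + \frac{15794}{107 \left(-81\right)}\right) - 23} = \frac{1}{\left(\frac{106}{107} - 81 + \frac{15794}{107} \left(- \frac{1}{81}\right)\right) - 23} = \frac{1}{\left(\frac{106}{107} - 81 - \frac{15794}{8667}\right) - 23} = \frac{1}{- \frac{709235}{8667} - 23} = \frac{1}{- \frac{908576}{8667}} = - \frac{8667}{908576}$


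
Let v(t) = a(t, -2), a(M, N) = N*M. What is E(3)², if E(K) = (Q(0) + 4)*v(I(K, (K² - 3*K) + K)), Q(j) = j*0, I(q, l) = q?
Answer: 576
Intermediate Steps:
a(M, N) = M*N
Q(j) = 0
v(t) = -2*t (v(t) = t*(-2) = -2*t)
E(K) = -8*K (E(K) = (0 + 4)*(-2*K) = 4*(-2*K) = -8*K)
E(3)² = (-8*3)² = (-24)² = 576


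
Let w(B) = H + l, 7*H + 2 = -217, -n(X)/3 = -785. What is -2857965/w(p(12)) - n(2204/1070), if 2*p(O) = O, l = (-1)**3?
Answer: 19473525/226 ≈ 86166.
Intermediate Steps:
n(X) = 2355 (n(X) = -3*(-785) = 2355)
H = -219/7 (H = -2/7 + (1/7)*(-217) = -2/7 - 31 = -219/7 ≈ -31.286)
l = -1
p(O) = O/2
w(B) = -226/7 (w(B) = -219/7 - 1 = -226/7)
-2857965/w(p(12)) - n(2204/1070) = -2857965/(-226/7) - 1*2355 = -2857965*(-7/226) - 2355 = 20005755/226 - 2355 = 19473525/226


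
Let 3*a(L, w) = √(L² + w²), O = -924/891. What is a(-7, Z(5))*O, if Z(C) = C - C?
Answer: -196/81 ≈ -2.4198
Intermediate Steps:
Z(C) = 0
O = -28/27 (O = -924*1/891 = -28/27 ≈ -1.0370)
a(L, w) = √(L² + w²)/3
a(-7, Z(5))*O = (√((-7)² + 0²)/3)*(-28/27) = (√(49 + 0)/3)*(-28/27) = (√49/3)*(-28/27) = ((⅓)*7)*(-28/27) = (7/3)*(-28/27) = -196/81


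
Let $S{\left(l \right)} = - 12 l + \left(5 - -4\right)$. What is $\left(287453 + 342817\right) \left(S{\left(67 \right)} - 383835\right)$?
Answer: $-242420750100$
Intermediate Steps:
$S{\left(l \right)} = 9 - 12 l$ ($S{\left(l \right)} = - 12 l + \left(5 + 4\right) = - 12 l + 9 = 9 - 12 l$)
$\left(287453 + 342817\right) \left(S{\left(67 \right)} - 383835\right) = \left(287453 + 342817\right) \left(\left(9 - 804\right) - 383835\right) = 630270 \left(\left(9 - 804\right) - 383835\right) = 630270 \left(-795 - 383835\right) = 630270 \left(-384630\right) = -242420750100$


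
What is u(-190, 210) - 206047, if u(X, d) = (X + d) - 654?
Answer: -206681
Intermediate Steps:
u(X, d) = -654 + X + d
u(-190, 210) - 206047 = (-654 - 190 + 210) - 206047 = -634 - 206047 = -206681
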